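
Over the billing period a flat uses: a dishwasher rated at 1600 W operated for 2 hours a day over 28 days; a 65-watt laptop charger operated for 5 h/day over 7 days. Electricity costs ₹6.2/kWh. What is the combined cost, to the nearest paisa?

₹569.63

dishwasher: Runtime = 2 h/day × 28 days = 56 h
dishwasher: 1.6 kW × 56 h = 89.6 kWh
laptop charger: Runtime = 5 h/day × 7 days = 35 h
laptop charger: 0.065 kW × 35 h = 2.275 kWh
Total energy = 91.875 kWh
Cost = 91.875 × ₹6.2 = ₹569.63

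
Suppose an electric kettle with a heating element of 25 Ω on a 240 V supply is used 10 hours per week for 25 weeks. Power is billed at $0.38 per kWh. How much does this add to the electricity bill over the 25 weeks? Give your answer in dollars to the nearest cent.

$218.88

Power = V²/R = 240²/25 = 2304 W = 2.304 kW
Runtime = 10 h/week × 25 weeks = 250 h
Energy = 2.304 kW × 250 h = 576 kWh
Cost = 576 kWh × $0.38/kWh = $218.88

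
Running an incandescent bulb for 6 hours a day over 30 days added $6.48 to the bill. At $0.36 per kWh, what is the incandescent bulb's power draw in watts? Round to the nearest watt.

100 W

Energy = $6.48 ÷ $0.36/kWh = 18 kWh
Runtime = 6 h/day × 30 days = 180 h
Power = 18 kWh ÷ 180 h = 0.1 kW = 100 W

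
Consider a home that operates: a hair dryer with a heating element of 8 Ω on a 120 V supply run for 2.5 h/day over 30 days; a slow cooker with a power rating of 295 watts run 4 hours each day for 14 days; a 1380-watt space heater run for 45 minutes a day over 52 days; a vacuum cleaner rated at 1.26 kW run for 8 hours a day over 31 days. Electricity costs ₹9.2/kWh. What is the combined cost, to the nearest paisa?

hair dryer: Power = V²/R = 120²/8 = 1800 W = 1.8 kW
hair dryer: Runtime = 2.5 h/day × 30 days = 75 h
hair dryer: 1.8 kW × 75 h = 135 kWh
slow cooker: Runtime = 4 h/day × 14 days = 56 h
slow cooker: 0.295 kW × 56 h = 16.52 kWh
space heater: Runtime = 45 min × 52 = 2340 min = 39 h
space heater: 1.38 kW × 39 h = 53.82 kWh
vacuum cleaner: Runtime = 8 h/day × 31 days = 248 h
vacuum cleaner: 1.26 kW × 248 h = 312.48 kWh
Total energy = 517.82 kWh
Cost = 517.82 × ₹9.2 = ₹4763.94

₹4763.94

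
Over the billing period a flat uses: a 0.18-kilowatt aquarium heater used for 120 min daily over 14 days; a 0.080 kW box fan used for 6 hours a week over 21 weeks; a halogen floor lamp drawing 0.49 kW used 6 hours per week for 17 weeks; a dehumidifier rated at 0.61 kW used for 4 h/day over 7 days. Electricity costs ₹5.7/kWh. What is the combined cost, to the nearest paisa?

₹468.43

aquarium heater: Runtime = 120 min × 14 = 1680 min = 28 h
aquarium heater: 0.18 kW × 28 h = 5.04 kWh
box fan: Runtime = 6 h/week × 21 weeks = 126 h
box fan: 0.08 kW × 126 h = 10.08 kWh
halogen floor lamp: Runtime = 6 h/week × 17 weeks = 102 h
halogen floor lamp: 0.49 kW × 102 h = 49.98 kWh
dehumidifier: Runtime = 4 h/day × 7 days = 28 h
dehumidifier: 0.61 kW × 28 h = 17.08 kWh
Total energy = 82.18 kWh
Cost = 82.18 × ₹5.7 = ₹468.43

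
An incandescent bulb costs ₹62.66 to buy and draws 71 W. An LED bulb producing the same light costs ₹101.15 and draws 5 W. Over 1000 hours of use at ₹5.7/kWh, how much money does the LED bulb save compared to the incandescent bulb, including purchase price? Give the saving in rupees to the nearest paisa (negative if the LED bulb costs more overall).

₹337.71

incandescent bulb: ₹62.66 + (71/1000) kW × 1000 h × ₹5.7 = ₹62.66 + ₹404.7 = ₹467.36
LED bulb: ₹101.15 + (5/1000) kW × 1000 h × ₹5.7 = ₹101.15 + ₹28.5 = ₹129.65
Saving = ₹467.36 − ₹129.65 = ₹337.71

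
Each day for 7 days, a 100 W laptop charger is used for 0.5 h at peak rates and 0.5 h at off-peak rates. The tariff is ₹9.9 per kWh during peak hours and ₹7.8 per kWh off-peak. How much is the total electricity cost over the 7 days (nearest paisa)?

₹6.20

Peak energy = 0.1 kW × 0.5 h × 7 = 0.35 kWh
Off-peak energy = 0.1 kW × 0.5 h × 7 = 0.35 kWh
Cost = 0.35 × ₹9.9 + 0.35 × ₹7.8 = ₹3.465 + ₹2.73 = ₹6.20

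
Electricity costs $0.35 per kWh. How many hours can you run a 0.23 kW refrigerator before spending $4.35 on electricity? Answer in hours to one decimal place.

Energy available = $4.35 ÷ $0.35/kWh = 12.4286 kWh
Hours = 12.4286 kWh ÷ 0.23 kW = 54.0 h

54.0 h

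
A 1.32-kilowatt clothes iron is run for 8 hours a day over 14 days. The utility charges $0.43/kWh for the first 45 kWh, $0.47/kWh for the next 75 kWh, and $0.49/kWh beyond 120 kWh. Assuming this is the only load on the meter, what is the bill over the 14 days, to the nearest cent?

$68.24

Runtime = 8 h/day × 14 days = 112 h
Energy = 1.32 kW × 112 h = 147.84 kWh
Tier 1 (0–45 kWh): 45 × $0.43 = $19.35
Tier 2 (45–120 kWh): 75 × $0.47 = $35.25
Above 120 kWh: 27.84 × $0.49 = $13.6416
Bill = $68.24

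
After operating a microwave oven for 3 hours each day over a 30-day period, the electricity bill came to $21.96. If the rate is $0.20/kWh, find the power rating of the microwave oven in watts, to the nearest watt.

Energy = $21.96 ÷ $0.20/kWh = 109.8 kWh
Runtime = 3 h/day × 30 days = 90 h
Power = 109.8 kWh ÷ 90 h = 1.22 kW = 1220 W

1220 W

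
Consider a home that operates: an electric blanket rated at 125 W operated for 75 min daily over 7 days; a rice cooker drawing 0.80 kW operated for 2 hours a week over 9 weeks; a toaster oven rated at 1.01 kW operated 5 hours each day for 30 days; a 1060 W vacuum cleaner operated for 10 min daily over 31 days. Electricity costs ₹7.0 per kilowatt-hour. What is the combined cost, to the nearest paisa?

electric blanket: Runtime = 75 min × 7 = 525 min = 8.75 h
electric blanket: 0.125 kW × 8.75 h = 1.09375 kWh
rice cooker: Runtime = 2 h/week × 9 weeks = 18 h
rice cooker: 0.8 kW × 18 h = 14.4 kWh
toaster oven: Runtime = 5 h/day × 30 days = 150 h
toaster oven: 1.01 kW × 150 h = 151.5 kWh
vacuum cleaner: Runtime = 10 min × 31 = 310 min = 5.166666… h
vacuum cleaner: 1.06 kW × 5.166666… h = 5.476666… kWh
Total energy = 172.470416… kWh
Cost = 172.470416… × ₹7.0 = ₹1207.29

₹1207.29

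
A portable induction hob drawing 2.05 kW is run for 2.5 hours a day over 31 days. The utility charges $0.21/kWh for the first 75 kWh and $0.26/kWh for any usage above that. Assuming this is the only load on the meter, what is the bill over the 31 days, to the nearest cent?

Runtime = 2.5 h/day × 31 days = 77.5 h
Energy = 2.05 kW × 77.5 h = 158.875 kWh
Tier 1 (0–75 kWh): 75 × $0.21 = $15.75
Above 75 kWh: 83.875 × $0.26 = $21.8075
Bill = $37.56

$37.56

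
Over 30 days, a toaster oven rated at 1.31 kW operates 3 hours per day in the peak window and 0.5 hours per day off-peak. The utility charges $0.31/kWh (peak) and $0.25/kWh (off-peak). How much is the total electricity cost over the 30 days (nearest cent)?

Peak energy = 1.31 kW × 3 h × 30 = 117.9 kWh
Off-peak energy = 1.31 kW × 0.5 h × 30 = 19.65 kWh
Cost = 117.9 × $0.31 + 19.65 × $0.25 = $36.549 + $4.9125 = $41.46

$41.46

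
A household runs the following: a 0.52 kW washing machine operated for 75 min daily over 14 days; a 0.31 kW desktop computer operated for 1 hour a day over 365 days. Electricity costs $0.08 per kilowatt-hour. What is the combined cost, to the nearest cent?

washing machine: Runtime = 75 min × 14 = 1050 min = 17.5 h
washing machine: 0.52 kW × 17.5 h = 9.1 kWh
desktop computer: Runtime = 1 h/day × 365 days = 365 h
desktop computer: 0.31 kW × 365 h = 113.15 kWh
Total energy = 122.25 kWh
Cost = 122.25 × $0.08 = $9.78

$9.78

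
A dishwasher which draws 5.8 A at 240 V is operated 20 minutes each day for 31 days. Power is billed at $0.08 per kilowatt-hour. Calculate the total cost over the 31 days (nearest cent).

Power = 5.8 A × 240 V = 1392 W = 1.392 kW
Runtime = 20 min × 31 = 620 min = 10.333333… h
Energy = 1.392 kW × 10.333333… h = 14.384 kWh
Cost = 14.384 kWh × $0.08/kWh = $1.15

$1.15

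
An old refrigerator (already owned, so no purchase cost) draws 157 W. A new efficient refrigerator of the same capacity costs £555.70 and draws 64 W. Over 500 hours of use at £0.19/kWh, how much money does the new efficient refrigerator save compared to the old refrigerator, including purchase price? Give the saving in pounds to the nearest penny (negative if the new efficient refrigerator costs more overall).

-£546.87

old refrigerator: £0.00 + (157/1000) kW × 500 h × £0.19 = £0.00 + £14.915 = £14.915
new efficient refrigerator: £555.70 + (64/1000) kW × 500 h × £0.19 = £555.70 + £6.08 = £561.78
Saving = £14.915 − £561.78 = −£546.865 → -£546.87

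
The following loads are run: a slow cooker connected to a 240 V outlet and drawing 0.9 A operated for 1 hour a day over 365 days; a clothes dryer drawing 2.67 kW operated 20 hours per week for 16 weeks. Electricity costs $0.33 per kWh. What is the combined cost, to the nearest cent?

slow cooker: Power = 0.9 A × 240 V = 216 W = 0.216 kW
slow cooker: Runtime = 1 h/day × 365 days = 365 h
slow cooker: 0.216 kW × 365 h = 78.84 kWh
clothes dryer: Runtime = 20 h/week × 16 weeks = 320 h
clothes dryer: 2.67 kW × 320 h = 854.4 kWh
Total energy = 933.24 kWh
Cost = 933.24 × $0.33 = $307.97

$307.97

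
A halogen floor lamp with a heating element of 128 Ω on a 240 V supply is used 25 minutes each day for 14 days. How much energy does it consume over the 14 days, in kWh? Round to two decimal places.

2.63 kWh

Power = V²/R = 240²/128 = 450 W = 0.45 kW
Runtime = 25 min × 14 = 350 min = 5.833333… h
Energy = 0.45 kW × 5.833333… h = 2.625 kWh ≈ 2.63 kWh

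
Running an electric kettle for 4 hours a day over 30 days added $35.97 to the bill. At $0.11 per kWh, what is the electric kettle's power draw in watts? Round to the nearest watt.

Energy = $35.97 ÷ $0.11/kWh = 327 kWh
Runtime = 4 h/day × 30 days = 120 h
Power = 327 kWh ÷ 120 h = 2.725 kW = 2725 W

2725 W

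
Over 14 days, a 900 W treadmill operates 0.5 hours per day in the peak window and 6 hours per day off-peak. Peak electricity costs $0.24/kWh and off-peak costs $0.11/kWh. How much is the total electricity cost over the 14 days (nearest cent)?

Peak energy = 0.9 kW × 0.5 h × 14 = 6.3 kWh
Off-peak energy = 0.9 kW × 6 h × 14 = 75.6 kWh
Cost = 6.3 × $0.24 + 75.6 × $0.11 = $1.512 + $8.316 = $9.83

$9.83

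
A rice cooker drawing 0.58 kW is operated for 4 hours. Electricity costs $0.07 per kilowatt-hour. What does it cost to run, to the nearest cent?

Energy = 0.58 kW × 4 h = 2.32 kWh
Cost = 2.32 kWh × $0.07/kWh = $0.16

$0.16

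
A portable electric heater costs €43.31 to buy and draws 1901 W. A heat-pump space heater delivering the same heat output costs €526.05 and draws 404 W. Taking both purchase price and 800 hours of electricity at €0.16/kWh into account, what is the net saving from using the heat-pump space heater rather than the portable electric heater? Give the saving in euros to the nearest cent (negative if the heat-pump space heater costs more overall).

portable electric heater: €43.31 + (1901/1000) kW × 800 h × €0.16 = €43.31 + €243.328 = €286.638
heat-pump space heater: €526.05 + (404/1000) kW × 800 h × €0.16 = €526.05 + €51.712 = €577.762
Saving = €286.638 − €577.762 = −€291.124 → -€291.12

-€291.12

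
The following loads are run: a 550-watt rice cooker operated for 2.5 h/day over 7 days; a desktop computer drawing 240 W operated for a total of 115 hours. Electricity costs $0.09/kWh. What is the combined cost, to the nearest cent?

rice cooker: Runtime = 2.5 h/day × 7 days = 17.5 h
rice cooker: 0.55 kW × 17.5 h = 9.625 kWh
desktop computer: 0.24 kW × 115 h = 27.6 kWh
Total energy = 37.225 kWh
Cost = 37.225 × $0.09 = $3.35

$3.35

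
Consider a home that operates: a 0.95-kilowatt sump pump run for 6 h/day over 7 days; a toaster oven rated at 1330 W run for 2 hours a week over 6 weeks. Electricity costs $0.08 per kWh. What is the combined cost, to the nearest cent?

sump pump: Runtime = 6 h/day × 7 days = 42 h
sump pump: 0.95 kW × 42 h = 39.9 kWh
toaster oven: Runtime = 2 h/week × 6 weeks = 12 h
toaster oven: 1.33 kW × 12 h = 15.96 kWh
Total energy = 55.86 kWh
Cost = 55.86 × $0.08 = $4.47

$4.47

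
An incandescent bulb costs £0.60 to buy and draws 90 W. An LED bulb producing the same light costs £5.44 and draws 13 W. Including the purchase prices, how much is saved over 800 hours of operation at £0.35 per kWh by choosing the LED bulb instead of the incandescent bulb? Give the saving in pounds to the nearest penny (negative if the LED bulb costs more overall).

incandescent bulb: £0.60 + (90/1000) kW × 800 h × £0.35 = £0.60 + £25.2 = £25.8
LED bulb: £5.44 + (13/1000) kW × 800 h × £0.35 = £5.44 + £3.64 = £9.08
Saving = £25.8 − £9.08 = £16.72

£16.72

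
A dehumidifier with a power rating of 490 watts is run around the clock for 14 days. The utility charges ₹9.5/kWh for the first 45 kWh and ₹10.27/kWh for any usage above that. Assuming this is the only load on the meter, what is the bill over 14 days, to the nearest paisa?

₹1656.20

Runtime = 24 h × 14 = 336 h
Energy = 0.49 kW × 336 h = 164.64 kWh
Tier 1 (0–45 kWh): 45 × ₹9.5 = ₹427.5
Above 45 kWh: 119.64 × ₹10.27 = ₹1228.7028
Bill = ₹1656.20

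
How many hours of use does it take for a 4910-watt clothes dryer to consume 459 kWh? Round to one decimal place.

Hours = 459 kWh ÷ 4.91 kW = 93.5 h

93.5 h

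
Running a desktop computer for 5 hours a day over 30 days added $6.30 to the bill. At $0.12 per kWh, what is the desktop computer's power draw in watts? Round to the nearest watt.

Energy = $6.30 ÷ $0.12/kWh = 52.5 kWh
Runtime = 5 h/day × 30 days = 150 h
Power = 52.5 kWh ÷ 150 h = 0.35 kW = 350 W

350 W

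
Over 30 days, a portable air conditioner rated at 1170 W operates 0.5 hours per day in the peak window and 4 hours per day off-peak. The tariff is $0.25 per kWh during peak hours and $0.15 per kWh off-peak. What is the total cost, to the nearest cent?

$25.45

Peak energy = 1.17 kW × 0.5 h × 30 = 17.55 kWh
Off-peak energy = 1.17 kW × 4 h × 30 = 140.4 kWh
Cost = 17.55 × $0.25 + 140.4 × $0.15 = $4.3875 + $21.06 = $25.45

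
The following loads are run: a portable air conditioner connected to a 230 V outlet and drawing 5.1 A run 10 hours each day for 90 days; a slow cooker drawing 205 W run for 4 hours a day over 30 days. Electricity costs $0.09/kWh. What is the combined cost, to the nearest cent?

portable air conditioner: Power = 5.1 A × 230 V = 1173 W = 1.173 kW
portable air conditioner: Runtime = 10 h/day × 90 days = 900 h
portable air conditioner: 1.173 kW × 900 h = 1055.7 kWh
slow cooker: Runtime = 4 h/day × 30 days = 120 h
slow cooker: 0.205 kW × 120 h = 24.6 kWh
Total energy = 1080.3 kWh
Cost = 1080.3 × $0.09 = $97.23

$97.23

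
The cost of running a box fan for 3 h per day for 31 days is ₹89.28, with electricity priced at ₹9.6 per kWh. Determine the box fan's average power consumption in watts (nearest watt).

100 W

Energy = ₹89.28 ÷ ₹9.6/kWh = 9.3 kWh
Runtime = 3 h/day × 31 days = 93 h
Power = 9.3 kWh ÷ 93 h = 0.1 kW = 100 W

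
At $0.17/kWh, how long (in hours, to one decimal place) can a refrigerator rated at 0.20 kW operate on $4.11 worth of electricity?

Energy available = $4.11 ÷ $0.17/kWh = 24.1765 kWh
Hours = 24.1765 kWh ÷ 0.2 kW = 120.9 h

120.9 h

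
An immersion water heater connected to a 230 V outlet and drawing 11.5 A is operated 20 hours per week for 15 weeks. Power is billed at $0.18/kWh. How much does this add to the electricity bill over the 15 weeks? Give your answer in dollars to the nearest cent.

Power = 11.5 A × 230 V = 2645 W = 2.645 kW
Runtime = 20 h/week × 15 weeks = 300 h
Energy = 2.645 kW × 300 h = 793.5 kWh
Cost = 793.5 kWh × $0.18/kWh = $142.83

$142.83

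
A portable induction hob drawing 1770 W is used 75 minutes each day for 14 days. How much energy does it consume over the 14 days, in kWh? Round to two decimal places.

Runtime = 75 min × 14 = 1050 min = 17.5 h
Energy = 1.77 kW × 17.5 h = 30.975 kWh ≈ 30.98 kWh

30.98 kWh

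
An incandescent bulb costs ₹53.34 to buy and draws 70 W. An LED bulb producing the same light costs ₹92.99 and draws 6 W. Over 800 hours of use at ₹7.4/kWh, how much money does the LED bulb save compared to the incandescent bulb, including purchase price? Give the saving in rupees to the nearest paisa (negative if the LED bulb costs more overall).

₹339.23

incandescent bulb: ₹53.34 + (70/1000) kW × 800 h × ₹7.4 = ₹53.34 + ₹414.4 = ₹467.74
LED bulb: ₹92.99 + (6/1000) kW × 800 h × ₹7.4 = ₹92.99 + ₹35.52 = ₹128.51
Saving = ₹467.74 − ₹128.51 = ₹339.23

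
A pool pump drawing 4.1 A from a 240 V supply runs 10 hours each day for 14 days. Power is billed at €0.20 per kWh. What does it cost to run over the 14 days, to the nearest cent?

Power = 4.1 A × 240 V = 984 W = 0.984 kW
Runtime = 10 h/day × 14 days = 140 h
Energy = 0.984 kW × 140 h = 137.76 kWh
Cost = 137.76 kWh × €0.20/kWh = €27.55

€27.55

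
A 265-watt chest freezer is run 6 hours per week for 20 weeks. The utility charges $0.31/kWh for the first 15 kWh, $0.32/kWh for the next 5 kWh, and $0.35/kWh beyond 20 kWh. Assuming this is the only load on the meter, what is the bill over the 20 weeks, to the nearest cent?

$10.38

Runtime = 6 h/week × 20 weeks = 120 h
Energy = 0.265 kW × 120 h = 31.8 kWh
Tier 1 (0–15 kWh): 15 × $0.31 = $4.65
Tier 2 (15–20 kWh): 5 × $0.32 = $1.6
Above 20 kWh: 11.8 × $0.35 = $4.13
Bill = $10.38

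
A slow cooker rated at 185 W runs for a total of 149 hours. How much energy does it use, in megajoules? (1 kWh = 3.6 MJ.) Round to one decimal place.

Energy = 0.185 kW × 149 h = 27.565 kWh
= 27.565 × 3.6 MJ = 99.2 MJ

99.2 MJ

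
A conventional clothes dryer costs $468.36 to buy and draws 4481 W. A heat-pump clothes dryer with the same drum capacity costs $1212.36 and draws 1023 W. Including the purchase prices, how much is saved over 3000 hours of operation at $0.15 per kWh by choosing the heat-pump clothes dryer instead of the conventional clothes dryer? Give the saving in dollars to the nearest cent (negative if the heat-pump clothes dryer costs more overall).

conventional clothes dryer: $468.36 + (4481/1000) kW × 3000 h × $0.15 = $468.36 + $2016.45 = $2484.81
heat-pump clothes dryer: $1212.36 + (1023/1000) kW × 3000 h × $0.15 = $1212.36 + $460.35 = $1672.71
Saving = $2484.81 − $1672.71 = $812.1

$812.10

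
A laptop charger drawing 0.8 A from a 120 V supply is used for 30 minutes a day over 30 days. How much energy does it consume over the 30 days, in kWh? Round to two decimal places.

1.44 kWh

Power = 0.8 A × 120 V = 96 W = 0.096 kW
Runtime = 30 min × 30 = 900 min = 15 h
Energy = 0.096 kW × 15 h = 1.44 kWh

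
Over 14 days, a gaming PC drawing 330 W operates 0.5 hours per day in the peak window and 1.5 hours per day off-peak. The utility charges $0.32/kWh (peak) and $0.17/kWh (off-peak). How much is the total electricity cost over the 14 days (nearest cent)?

Peak energy = 0.33 kW × 0.5 h × 14 = 2.31 kWh
Off-peak energy = 0.33 kW × 1.5 h × 14 = 6.93 kWh
Cost = 2.31 × $0.32 + 6.93 × $0.17 = $0.7392 + $1.1781 = $1.92

$1.92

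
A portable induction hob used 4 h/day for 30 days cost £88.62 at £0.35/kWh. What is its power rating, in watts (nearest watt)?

2110 W

Energy = £88.62 ÷ £0.35/kWh = 253.2 kWh
Runtime = 4 h/day × 30 days = 120 h
Power = 253.2 kWh ÷ 120 h = 2.11 kW = 2110 W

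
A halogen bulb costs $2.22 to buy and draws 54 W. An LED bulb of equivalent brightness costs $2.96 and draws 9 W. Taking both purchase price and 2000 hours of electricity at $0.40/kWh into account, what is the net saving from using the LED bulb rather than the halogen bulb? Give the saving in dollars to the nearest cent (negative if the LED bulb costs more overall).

halogen bulb: $2.22 + (54/1000) kW × 2000 h × $0.40 = $2.22 + $43.2 = $45.42
LED bulb: $2.96 + (9/1000) kW × 2000 h × $0.40 = $2.96 + $7.2 = $10.16
Saving = $45.42 − $10.16 = $35.26

$35.26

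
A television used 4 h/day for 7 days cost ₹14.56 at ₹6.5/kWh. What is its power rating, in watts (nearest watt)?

Energy = ₹14.56 ÷ ₹6.5/kWh = 2.24 kWh
Runtime = 4 h/day × 7 days = 28 h
Power = 2.24 kWh ÷ 28 h = 0.08 kW = 80 W

80 W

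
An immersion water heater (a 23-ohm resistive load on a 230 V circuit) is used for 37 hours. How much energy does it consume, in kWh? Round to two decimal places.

Power = V²/R = 230²/23 = 2300 W = 2.3 kW
Energy = 2.3 kW × 37 h = 85.1 kWh

85.10 kWh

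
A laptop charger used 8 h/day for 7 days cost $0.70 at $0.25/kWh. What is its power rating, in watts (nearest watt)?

Energy = $0.70 ÷ $0.25/kWh = 2.8 kWh
Runtime = 8 h/day × 7 days = 56 h
Power = 2.8 kWh ÷ 56 h = 0.05 kW = 50 W

50 W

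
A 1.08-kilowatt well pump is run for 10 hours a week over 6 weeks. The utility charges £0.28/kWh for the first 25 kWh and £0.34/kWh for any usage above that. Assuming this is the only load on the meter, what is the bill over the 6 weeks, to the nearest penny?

Runtime = 10 h/week × 6 weeks = 60 h
Energy = 1.08 kW × 60 h = 64.8 kWh
Tier 1 (0–25 kWh): 25 × £0.28 = £7
Above 25 kWh: 39.8 × £0.34 = £13.532
Bill = £20.53

£20.53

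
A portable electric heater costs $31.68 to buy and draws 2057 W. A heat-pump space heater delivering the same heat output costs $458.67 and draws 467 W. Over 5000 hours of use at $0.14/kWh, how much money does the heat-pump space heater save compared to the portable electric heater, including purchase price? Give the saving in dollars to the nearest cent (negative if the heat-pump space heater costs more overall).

$686.01

portable electric heater: $31.68 + (2057/1000) kW × 5000 h × $0.14 = $31.68 + $1439.9 = $1471.58
heat-pump space heater: $458.67 + (467/1000) kW × 5000 h × $0.14 = $458.67 + $326.9 = $785.57
Saving = $1471.58 − $785.57 = $686.01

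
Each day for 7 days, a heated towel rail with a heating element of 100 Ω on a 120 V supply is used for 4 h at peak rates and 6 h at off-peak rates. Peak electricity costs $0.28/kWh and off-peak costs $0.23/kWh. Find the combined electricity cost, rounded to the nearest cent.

$2.52

Power = V²/R = 120²/100 = 144 W = 0.144 kW
Peak energy = 0.144 kW × 4 h × 7 = 4.032 kWh
Off-peak energy = 0.144 kW × 6 h × 7 = 6.048 kWh
Cost = 4.032 × $0.28 + 6.048 × $0.23 = $1.12896 + $1.39104 = $2.52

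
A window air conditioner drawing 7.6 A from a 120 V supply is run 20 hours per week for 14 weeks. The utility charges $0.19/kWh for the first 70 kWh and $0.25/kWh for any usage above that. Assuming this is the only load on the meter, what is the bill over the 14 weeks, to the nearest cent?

Power = 7.6 A × 120 V = 912 W = 0.912 kW
Runtime = 20 h/week × 14 weeks = 280 h
Energy = 0.912 kW × 280 h = 255.36 kWh
Tier 1 (0–70 kWh): 70 × $0.19 = $13.3
Above 70 kWh: 185.36 × $0.25 = $46.34
Bill = $59.64

$59.64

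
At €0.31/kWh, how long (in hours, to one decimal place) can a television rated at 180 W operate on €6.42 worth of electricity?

115.1 h

Energy available = €6.42 ÷ €0.31/kWh = 20.7097 kWh
Hours = 20.7097 kWh ÷ 0.18 kW = 115.1 h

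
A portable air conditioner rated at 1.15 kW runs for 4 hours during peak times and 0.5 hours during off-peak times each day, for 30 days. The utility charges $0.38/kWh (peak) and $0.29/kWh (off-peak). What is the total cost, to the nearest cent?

Peak energy = 1.15 kW × 4 h × 30 = 138 kWh
Off-peak energy = 1.15 kW × 0.5 h × 30 = 17.25 kWh
Cost = 138 × $0.38 + 17.25 × $0.29 = $52.44 + $5.0025 = $57.44

$57.44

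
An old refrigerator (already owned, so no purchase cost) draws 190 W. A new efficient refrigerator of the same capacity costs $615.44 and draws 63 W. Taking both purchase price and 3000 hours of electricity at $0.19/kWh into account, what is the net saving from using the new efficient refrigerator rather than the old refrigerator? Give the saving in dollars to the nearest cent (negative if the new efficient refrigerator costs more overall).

-$543.05

old refrigerator: $0.00 + (190/1000) kW × 3000 h × $0.19 = $0.00 + $108.3 = $108.3
new efficient refrigerator: $615.44 + (63/1000) kW × 3000 h × $0.19 = $615.44 + $35.91 = $651.35
Saving = $108.3 − $651.35 = −$543.05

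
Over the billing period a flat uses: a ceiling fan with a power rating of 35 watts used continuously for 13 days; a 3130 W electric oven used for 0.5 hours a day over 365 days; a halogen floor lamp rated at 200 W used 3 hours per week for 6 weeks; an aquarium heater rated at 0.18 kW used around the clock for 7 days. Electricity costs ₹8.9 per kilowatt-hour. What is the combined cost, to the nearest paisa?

ceiling fan: Runtime = 24 h × 13 = 312 h
ceiling fan: 0.035 kW × 312 h = 10.92 kWh
electric oven: Runtime = 0.5 h/day × 365 days = 182.5 h
electric oven: 3.13 kW × 182.5 h = 571.225 kWh
halogen floor lamp: Runtime = 3 h/week × 6 weeks = 18 h
halogen floor lamp: 0.2 kW × 18 h = 3.6 kWh
aquarium heater: Runtime = 24 h × 7 = 168 h
aquarium heater: 0.18 kW × 168 h = 30.24 kWh
Total energy = 615.985 kWh
Cost = 615.985 × ₹8.9 = ₹5482.27

₹5482.27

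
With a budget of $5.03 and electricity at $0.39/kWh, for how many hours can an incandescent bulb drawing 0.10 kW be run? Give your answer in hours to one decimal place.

Energy available = $5.03 ÷ $0.39/kWh = 12.8974 kWh
Hours = 12.8974 kWh ÷ 0.1 kW = 129.0 h

129.0 h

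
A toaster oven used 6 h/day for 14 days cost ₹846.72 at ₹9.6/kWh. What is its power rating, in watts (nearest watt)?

1050 W

Energy = ₹846.72 ÷ ₹9.6/kWh = 88.2 kWh
Runtime = 6 h/day × 14 days = 84 h
Power = 88.2 kWh ÷ 84 h = 1.05 kW = 1050 W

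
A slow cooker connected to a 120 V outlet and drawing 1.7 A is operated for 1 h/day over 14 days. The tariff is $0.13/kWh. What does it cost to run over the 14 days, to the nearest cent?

$0.37

Power = 1.7 A × 120 V = 204 W = 0.204 kW
Runtime = 1 h/day × 14 days = 14 h
Energy = 0.204 kW × 14 h = 2.856 kWh
Cost = 2.856 kWh × $0.13/kWh = $0.37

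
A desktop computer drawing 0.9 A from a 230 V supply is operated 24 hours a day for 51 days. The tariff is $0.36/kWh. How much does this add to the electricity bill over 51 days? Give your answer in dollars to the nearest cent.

Power = 0.9 A × 230 V = 207 W = 0.207 kW
Runtime = 24 h × 51 = 1224 h
Energy = 0.207 kW × 1224 h = 253.368 kWh
Cost = 253.368 kWh × $0.36/kWh = $91.21

$91.21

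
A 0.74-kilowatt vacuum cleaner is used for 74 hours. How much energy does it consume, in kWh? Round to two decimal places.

54.76 kWh

Energy = 0.74 kW × 74 h = 54.76 kWh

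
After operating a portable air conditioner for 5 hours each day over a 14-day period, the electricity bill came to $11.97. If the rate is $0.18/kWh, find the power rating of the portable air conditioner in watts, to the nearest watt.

950 W

Energy = $11.97 ÷ $0.18/kWh = 66.5 kWh
Runtime = 5 h/day × 14 days = 70 h
Power = 66.5 kWh ÷ 70 h = 0.95 kW = 950 W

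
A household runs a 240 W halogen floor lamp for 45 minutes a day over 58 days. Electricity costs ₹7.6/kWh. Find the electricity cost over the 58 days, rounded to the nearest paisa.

₹79.34

Runtime = 45 min × 58 = 2610 min = 43.5 h
Energy = 0.24 kW × 43.5 h = 10.44 kWh
Cost = 10.44 kWh × ₹7.6/kWh = ₹79.34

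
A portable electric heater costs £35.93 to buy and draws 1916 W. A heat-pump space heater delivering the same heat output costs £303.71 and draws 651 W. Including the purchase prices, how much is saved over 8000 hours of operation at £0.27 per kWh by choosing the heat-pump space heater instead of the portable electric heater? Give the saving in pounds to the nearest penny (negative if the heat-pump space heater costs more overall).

£2464.62

portable electric heater: £35.93 + (1916/1000) kW × 8000 h × £0.27 = £35.93 + £4138.56 = £4174.49
heat-pump space heater: £303.71 + (651/1000) kW × 8000 h × £0.27 = £303.71 + £1406.16 = £1709.87
Saving = £4174.49 − £1709.87 = £2464.62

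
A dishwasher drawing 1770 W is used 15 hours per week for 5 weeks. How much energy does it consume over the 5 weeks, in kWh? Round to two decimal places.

Runtime = 15 h/week × 5 weeks = 75 h
Energy = 1.77 kW × 75 h = 132.75 kWh

132.75 kWh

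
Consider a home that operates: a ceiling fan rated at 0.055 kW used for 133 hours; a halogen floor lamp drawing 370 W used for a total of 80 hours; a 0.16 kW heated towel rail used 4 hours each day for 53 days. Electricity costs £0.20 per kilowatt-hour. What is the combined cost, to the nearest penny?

ceiling fan: 0.055 kW × 133 h = 7.315 kWh
halogen floor lamp: 0.37 kW × 80 h = 29.6 kWh
heated towel rail: Runtime = 4 h/day × 53 days = 212 h
heated towel rail: 0.16 kW × 212 h = 33.92 kWh
Total energy = 70.835 kWh
Cost = 70.835 × £0.20 = £14.17

£14.17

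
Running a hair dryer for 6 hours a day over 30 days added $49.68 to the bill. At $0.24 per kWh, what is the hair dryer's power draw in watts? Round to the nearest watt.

1150 W

Energy = $49.68 ÷ $0.24/kWh = 207 kWh
Runtime = 6 h/day × 30 days = 180 h
Power = 207 kWh ÷ 180 h = 1.15 kW = 1150 W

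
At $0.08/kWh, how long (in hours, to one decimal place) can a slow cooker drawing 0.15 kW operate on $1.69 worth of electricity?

140.8 h

Energy available = $1.69 ÷ $0.08/kWh = 21.125 kWh
Hours = 21.125 kWh ÷ 0.15 kW = 140.8 h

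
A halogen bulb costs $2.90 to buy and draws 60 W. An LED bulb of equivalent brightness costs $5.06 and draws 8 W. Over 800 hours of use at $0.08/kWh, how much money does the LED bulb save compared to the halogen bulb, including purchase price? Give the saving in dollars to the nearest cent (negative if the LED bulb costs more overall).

halogen bulb: $2.90 + (60/1000) kW × 800 h × $0.08 = $2.90 + $3.84 = $6.74
LED bulb: $5.06 + (8/1000) kW × 800 h × $0.08 = $5.06 + $0.512 = $5.572
Saving = $6.74 − $5.572 = $1.168 → $1.17

$1.17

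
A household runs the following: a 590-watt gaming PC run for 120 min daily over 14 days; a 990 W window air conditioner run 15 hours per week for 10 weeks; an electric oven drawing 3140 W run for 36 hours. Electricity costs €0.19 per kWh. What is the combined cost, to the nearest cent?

gaming PC: Runtime = 120 min × 14 = 1680 min = 28 h
gaming PC: 0.59 kW × 28 h = 16.52 kWh
window air conditioner: Runtime = 15 h/week × 10 weeks = 150 h
window air conditioner: 0.99 kW × 150 h = 148.5 kWh
electric oven: 3.14 kW × 36 h = 113.04 kWh
Total energy = 278.06 kWh
Cost = 278.06 × €0.19 = €52.83

€52.83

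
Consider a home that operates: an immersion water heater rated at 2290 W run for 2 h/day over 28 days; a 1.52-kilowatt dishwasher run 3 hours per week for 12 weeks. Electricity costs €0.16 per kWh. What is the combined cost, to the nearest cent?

immersion water heater: Runtime = 2 h/day × 28 days = 56 h
immersion water heater: 2.29 kW × 56 h = 128.24 kWh
dishwasher: Runtime = 3 h/week × 12 weeks = 36 h
dishwasher: 1.52 kW × 36 h = 54.72 kWh
Total energy = 182.96 kWh
Cost = 182.96 × €0.16 = €29.27

€29.27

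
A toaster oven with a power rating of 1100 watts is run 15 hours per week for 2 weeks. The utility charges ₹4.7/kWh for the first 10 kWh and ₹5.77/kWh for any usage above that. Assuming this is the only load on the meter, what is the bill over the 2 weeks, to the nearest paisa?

Runtime = 15 h/week × 2 weeks = 30 h
Energy = 1.1 kW × 30 h = 33 kWh
Tier 1 (0–10 kWh): 10 × ₹4.7 = ₹47
Above 10 kWh: 23 × ₹5.77 = ₹132.71
Bill = ₹179.71

₹179.71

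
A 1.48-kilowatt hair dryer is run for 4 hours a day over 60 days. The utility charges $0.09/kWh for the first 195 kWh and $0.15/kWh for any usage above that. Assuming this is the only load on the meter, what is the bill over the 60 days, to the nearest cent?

$41.58

Runtime = 4 h/day × 60 days = 240 h
Energy = 1.48 kW × 240 h = 355.2 kWh
Tier 1 (0–195 kWh): 195 × $0.09 = $17.55
Above 195 kWh: 160.2 × $0.15 = $24.03
Bill = $41.58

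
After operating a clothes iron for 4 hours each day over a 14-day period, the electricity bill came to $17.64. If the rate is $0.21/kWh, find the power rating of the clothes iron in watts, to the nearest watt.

Energy = $17.64 ÷ $0.21/kWh = 84 kWh
Runtime = 4 h/day × 14 days = 56 h
Power = 84 kWh ÷ 56 h = 1.5 kW = 1500 W

1500 W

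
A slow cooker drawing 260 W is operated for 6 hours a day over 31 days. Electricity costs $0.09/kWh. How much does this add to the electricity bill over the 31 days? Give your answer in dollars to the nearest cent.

Runtime = 6 h/day × 31 days = 186 h
Energy = 0.26 kW × 186 h = 48.36 kWh
Cost = 48.36 kWh × $0.09/kWh = $4.35

$4.35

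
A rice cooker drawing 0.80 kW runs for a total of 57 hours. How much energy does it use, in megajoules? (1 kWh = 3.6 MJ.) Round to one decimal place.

Energy = 0.8 kW × 57 h = 45.6 kWh
= 45.6 × 3.6 MJ = 164.2 MJ

164.2 MJ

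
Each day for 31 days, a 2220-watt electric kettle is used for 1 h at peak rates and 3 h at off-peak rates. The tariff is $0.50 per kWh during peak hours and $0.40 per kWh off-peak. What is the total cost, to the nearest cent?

Peak energy = 2.22 kW × 1 h × 31 = 68.82 kWh
Off-peak energy = 2.22 kW × 3 h × 31 = 206.46 kWh
Cost = 68.82 × $0.50 + 206.46 × $0.40 = $34.41 + $82.584 = $116.99

$116.99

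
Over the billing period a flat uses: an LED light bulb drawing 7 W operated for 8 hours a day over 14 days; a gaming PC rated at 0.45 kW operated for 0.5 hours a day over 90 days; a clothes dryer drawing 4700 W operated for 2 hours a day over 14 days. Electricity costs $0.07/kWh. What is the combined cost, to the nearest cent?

LED light bulb: Runtime = 8 h/day × 14 days = 112 h
LED light bulb: 0.007 kW × 112 h = 0.784 kWh
gaming PC: Runtime = 0.5 h/day × 90 days = 45 h
gaming PC: 0.45 kW × 45 h = 20.25 kWh
clothes dryer: Runtime = 2 h/day × 14 days = 28 h
clothes dryer: 4.7 kW × 28 h = 131.6 kWh
Total energy = 152.634 kWh
Cost = 152.634 × $0.07 = $10.68

$10.68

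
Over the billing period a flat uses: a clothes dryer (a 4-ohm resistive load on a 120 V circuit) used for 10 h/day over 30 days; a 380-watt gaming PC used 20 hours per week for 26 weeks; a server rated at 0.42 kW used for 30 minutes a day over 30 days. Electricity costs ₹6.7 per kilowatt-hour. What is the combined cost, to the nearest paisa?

₹8602.13

clothes dryer: Power = V²/R = 120²/4 = 3600 W = 3.6 kW
clothes dryer: Runtime = 10 h/day × 30 days = 300 h
clothes dryer: 3.6 kW × 300 h = 1080 kWh
gaming PC: Runtime = 20 h/week × 26 weeks = 520 h
gaming PC: 0.38 kW × 520 h = 197.6 kWh
server: Runtime = 30 min × 30 = 900 min = 15 h
server: 0.42 kW × 15 h = 6.3 kWh
Total energy = 1283.9 kWh
Cost = 1283.9 × ₹6.7 = ₹8602.13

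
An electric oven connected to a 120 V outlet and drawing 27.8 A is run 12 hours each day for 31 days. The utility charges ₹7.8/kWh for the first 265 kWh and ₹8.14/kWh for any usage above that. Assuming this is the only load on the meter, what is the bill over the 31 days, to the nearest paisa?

Power = 27.8 A × 120 V = 3336 W = 3.336 kW
Runtime = 12 h/day × 31 days = 372 h
Energy = 3.336 kW × 372 h = 1240.992 kWh
Tier 1 (0–265 kWh): 265 × ₹7.8 = ₹2067
Above 265 kWh: 975.992 × ₹8.14 = ₹7944.57488
Bill = ₹10011.57

₹10011.57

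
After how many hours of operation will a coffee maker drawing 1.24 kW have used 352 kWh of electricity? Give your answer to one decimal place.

283.9 h

Hours = 352 kWh ÷ 1.24 kW = 283.9 h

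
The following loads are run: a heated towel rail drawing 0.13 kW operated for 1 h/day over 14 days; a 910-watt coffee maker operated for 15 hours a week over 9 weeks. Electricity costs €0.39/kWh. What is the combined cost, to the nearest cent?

heated towel rail: Runtime = 1 h/day × 14 days = 14 h
heated towel rail: 0.13 kW × 14 h = 1.82 kWh
coffee maker: Runtime = 15 h/week × 9 weeks = 135 h
coffee maker: 0.91 kW × 135 h = 122.85 kWh
Total energy = 124.67 kWh
Cost = 124.67 × €0.39 = €48.62

€48.62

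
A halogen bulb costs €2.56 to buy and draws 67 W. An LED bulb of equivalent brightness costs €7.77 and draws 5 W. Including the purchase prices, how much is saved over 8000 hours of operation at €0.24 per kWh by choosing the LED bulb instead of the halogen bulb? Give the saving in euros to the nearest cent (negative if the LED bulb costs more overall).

halogen bulb: €2.56 + (67/1000) kW × 8000 h × €0.24 = €2.56 + €128.64 = €131.2
LED bulb: €7.77 + (5/1000) kW × 8000 h × €0.24 = €7.77 + €9.6 = €17.37
Saving = €131.2 − €17.37 = €113.83

€113.83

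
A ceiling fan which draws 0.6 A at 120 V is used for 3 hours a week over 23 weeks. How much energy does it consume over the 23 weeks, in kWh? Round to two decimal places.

Power = 0.6 A × 120 V = 72 W = 0.072 kW
Runtime = 3 h/week × 23 weeks = 69 h
Energy = 0.072 kW × 69 h = 4.968 kWh ≈ 4.97 kWh

4.97 kWh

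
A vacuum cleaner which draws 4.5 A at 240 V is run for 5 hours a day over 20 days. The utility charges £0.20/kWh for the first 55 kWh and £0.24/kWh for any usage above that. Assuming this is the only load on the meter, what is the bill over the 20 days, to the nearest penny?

£23.72

Power = 4.5 A × 240 V = 1080 W = 1.08 kW
Runtime = 5 h/day × 20 days = 100 h
Energy = 1.08 kW × 100 h = 108 kWh
Tier 1 (0–55 kWh): 55 × £0.20 = £11
Above 55 kWh: 53 × £0.24 = £12.72
Bill = £23.72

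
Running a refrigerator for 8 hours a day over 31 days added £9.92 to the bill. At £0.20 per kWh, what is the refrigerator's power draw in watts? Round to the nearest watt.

Energy = £9.92 ÷ £0.20/kWh = 49.6 kWh
Runtime = 8 h/day × 31 days = 248 h
Power = 49.6 kWh ÷ 248 h = 0.2 kW = 200 W

200 W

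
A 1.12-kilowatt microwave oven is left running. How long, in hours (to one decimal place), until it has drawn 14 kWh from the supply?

Hours = 14 kWh ÷ 1.12 kW = 12.5 h

12.5 h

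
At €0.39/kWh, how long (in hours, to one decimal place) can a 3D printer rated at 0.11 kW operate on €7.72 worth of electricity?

Energy available = €7.72 ÷ €0.39/kWh = 19.7949 kWh
Hours = 19.7949 kWh ÷ 0.11 kW = 180.0 h

180.0 h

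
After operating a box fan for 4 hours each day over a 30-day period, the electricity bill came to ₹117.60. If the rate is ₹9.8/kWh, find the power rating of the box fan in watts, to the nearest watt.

Energy = ₹117.60 ÷ ₹9.8/kWh = 12 kWh
Runtime = 4 h/day × 30 days = 120 h
Power = 12 kWh ÷ 120 h = 0.1 kW = 100 W

100 W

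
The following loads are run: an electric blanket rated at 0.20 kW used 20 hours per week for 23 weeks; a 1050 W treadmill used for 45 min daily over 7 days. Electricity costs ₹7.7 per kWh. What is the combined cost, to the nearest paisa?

electric blanket: Runtime = 20 h/week × 23 weeks = 460 h
electric blanket: 0.2 kW × 460 h = 92 kWh
treadmill: Runtime = 45 min × 7 = 315 min = 5.25 h
treadmill: 1.05 kW × 5.25 h = 5.5125 kWh
Total energy = 97.5125 kWh
Cost = 97.5125 × ₹7.7 = ₹750.85

₹750.85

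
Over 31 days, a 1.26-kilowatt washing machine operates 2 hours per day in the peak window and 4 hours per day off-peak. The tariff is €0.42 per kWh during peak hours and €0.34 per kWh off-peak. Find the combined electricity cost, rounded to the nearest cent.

Peak energy = 1.26 kW × 2 h × 31 = 78.12 kWh
Off-peak energy = 1.26 kW × 4 h × 31 = 156.24 kWh
Cost = 78.12 × €0.42 + 156.24 × €0.34 = €32.8104 + €53.1216 = €85.93

€85.93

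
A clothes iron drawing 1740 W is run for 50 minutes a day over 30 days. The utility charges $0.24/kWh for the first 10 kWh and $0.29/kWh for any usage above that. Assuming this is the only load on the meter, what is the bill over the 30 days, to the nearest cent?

Runtime = 50 min × 30 = 1500 min = 25 h
Energy = 1.74 kW × 25 h = 43.5 kWh
Tier 1 (0–10 kWh): 10 × $0.24 = $2.4
Above 10 kWh: 33.5 × $0.29 = $9.715
Bill = $12.12

$12.12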